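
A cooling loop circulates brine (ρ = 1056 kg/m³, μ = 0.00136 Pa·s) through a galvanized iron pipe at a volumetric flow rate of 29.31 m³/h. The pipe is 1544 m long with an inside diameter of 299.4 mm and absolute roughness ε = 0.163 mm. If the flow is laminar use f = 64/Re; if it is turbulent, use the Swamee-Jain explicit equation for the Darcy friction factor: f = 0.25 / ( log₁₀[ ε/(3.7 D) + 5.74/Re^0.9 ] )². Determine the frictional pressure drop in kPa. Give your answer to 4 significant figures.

ΔP ≈ 0.9285 kPa

Q = 29.31 m³/h = 29.31/3600 = 0.008142 m³/s.
Cross-sectional area A = πD²/4 = π(0.2994)²/4 = 0.0704 m²; mean velocity V = Q/A = 0.008142/0.0704 = 0.1156 m/s.
Reynolds number Re = ρVD/μ = 1056 · 0.1156 · 0.2994 / 0.00136 = 2.688e+04.
Re > 4000 → turbulent. Relative roughness ε/D = 0.000163/0.2994 = 0.000544. Swamee-Jain: f = 0.25/(log₁₀[0.000544/3.7 + 5.74/2.688e+04^0.9])² = 0.25/(log₁₀[0.000147 + 0.000592])² = 0.25/(-3.131)² = 0.0255.
Darcy-Weisbach: ΔP = f(L/D)(ρV²/2) = 0.0255·(1544/0.2994)·(1056·0.1156²/2) = 0.0255·5157·7.061 = 928.5 Pa.
ΔP = 928.5 Pa = 0.9285 kPa.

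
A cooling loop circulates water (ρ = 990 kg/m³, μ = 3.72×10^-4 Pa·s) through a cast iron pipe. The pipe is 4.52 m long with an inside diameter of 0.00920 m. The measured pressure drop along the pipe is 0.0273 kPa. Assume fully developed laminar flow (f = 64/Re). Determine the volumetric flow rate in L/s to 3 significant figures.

Q ≈ 0.00285 L/s

For laminar flow, f = 64/Re with Re = ρVD/μ, so Darcy-Weisbach reduces to ΔP = 32μLV/D². Solving for V: V = ΔP·D²/(32μL) = 27.3·(0.0092)²/(32·0.000372·4.52) = 0.04294 m/s.
Check: Re = ρVD/μ = 990·0.04294·0.0092/0.000372 = 1051 < 2300, so the laminar assumption holds.
Q = V·A = 0.04294·(π/4·0.0092²) = 2.855e-06 m³/s = 0.00285 L/s.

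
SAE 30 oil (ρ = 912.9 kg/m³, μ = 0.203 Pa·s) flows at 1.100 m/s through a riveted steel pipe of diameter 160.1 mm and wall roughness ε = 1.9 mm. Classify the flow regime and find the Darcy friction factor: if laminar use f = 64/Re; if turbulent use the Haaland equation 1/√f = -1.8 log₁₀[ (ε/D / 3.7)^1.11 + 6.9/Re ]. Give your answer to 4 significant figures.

Re = ρVD/μ = 912.9·1.1·0.1601/0.203 = 792.
Re < 2300 → laminar, so f = 64/Re = 0.08081 (roughness is irrelevant in laminar flow).

f ≈ 0.08081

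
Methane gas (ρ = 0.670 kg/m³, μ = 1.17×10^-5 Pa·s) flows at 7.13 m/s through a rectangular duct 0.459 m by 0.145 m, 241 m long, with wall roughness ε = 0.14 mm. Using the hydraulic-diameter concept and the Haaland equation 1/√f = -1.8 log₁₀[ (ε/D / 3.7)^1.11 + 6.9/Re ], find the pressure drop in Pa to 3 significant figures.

ΔP ≈ 389 Pa

Hydraulic diameter D_h = 4A/P = 4·(0.459·0.145)/(2·(0.459+0.145)) = 0.2662/1.208 = 0.2204 m.
Re = ρVD_h/μ = 0.67·7.13·0.2204/1.17e-05 = 8.998e+04.
ε/D_h = 0.00014/0.2204 = 0.000635; Haaland gives 1/√f = -1.8 log₁₀[6.62e-05+7.67e-05] = 6.921, so f = 0.02088.
ΔP = f(L/D_h)(ρV²/2) = 0.02088·241/0.2204·17.03 = 388.8 Pa.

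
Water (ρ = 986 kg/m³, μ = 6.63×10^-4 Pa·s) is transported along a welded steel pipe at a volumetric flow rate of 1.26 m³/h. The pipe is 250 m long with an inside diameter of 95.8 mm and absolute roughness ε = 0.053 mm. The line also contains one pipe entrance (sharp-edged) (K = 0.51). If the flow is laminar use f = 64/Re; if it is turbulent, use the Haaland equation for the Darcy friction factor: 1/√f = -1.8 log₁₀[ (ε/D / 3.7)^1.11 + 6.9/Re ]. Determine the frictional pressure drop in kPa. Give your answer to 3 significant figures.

Q = 1.26 m³/h = 1.26/3600 = 0.00035 m³/s.
Cross-sectional area A = πD²/4 = π(0.0958)²/4 = 0.007208 m²; mean velocity V = Q/A = 0.00035/0.007208 = 0.04856 m/s.
Reynolds number Re = ρVD/μ = 986 · 0.04856 · 0.0958 / 0.000663 = 6918.
Re > 4000 → turbulent. Relative roughness ε/D = 5.3e-05/0.0958 = 0.000553. Haaland: 1/√f = -1.8 log₁₀[(0.000553/3.7)^1.11 + 6.9/6918] = -1.8 log₁₀[5.67e-05 + 0.000997] = 5.359, so f = 0.03482.
Total minor-loss coefficient ΣK = 1·0.51 = 0.51.
ΔP = [f·L/D + ΣK]·(ρV²/2) = [0.03482·250/0.0958 + 0.51]·(986·0.04856²/2) = [90.87 + 0.51]·1.162 = 106.2 Pa.
ΔP = 106.2 Pa = 0.106 kPa.

ΔP ≈ 0.106 kPa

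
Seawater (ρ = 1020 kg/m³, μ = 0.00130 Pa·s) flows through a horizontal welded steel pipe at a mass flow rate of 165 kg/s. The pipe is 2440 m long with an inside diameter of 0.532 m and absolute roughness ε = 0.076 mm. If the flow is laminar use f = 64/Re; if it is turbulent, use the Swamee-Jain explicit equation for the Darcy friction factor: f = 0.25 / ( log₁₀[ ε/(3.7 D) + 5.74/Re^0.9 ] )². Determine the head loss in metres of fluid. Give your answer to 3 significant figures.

h_f ≈ 1.96 m

A = πD²/4 = π(0.532)²/4 = 0.2223 m²; mean velocity V = ṁ/(ρA) = 165/(1020 · 0.2223) = 0.7277 m/s.
Reynolds number Re = ρVD/μ = 1020 · 0.7277 · 0.532 / 0.0013 = 3.038e+05.
Re > 4000 → turbulent. Relative roughness ε/D = 7.6e-05/0.532 = 0.000143. Swamee-Jain: f = 0.25/(log₁₀[0.000143/3.7 + 5.74/3.038e+05^0.9])² = 0.25/(log₁₀[3.86e-05 + 6.68e-05])² = 0.25/(-3.977)² = 0.0158.
Darcy-Weisbach: ΔP = f(L/D)(ρV²/2) = 0.0158·(2440/0.532)·(1020·0.7277²/2) = 0.0158·4586·270.1 = 1.958e+04 Pa.
Head loss h_f = ΔP/(ρg) = 1.958e+04/(1020·9.81) = 1.96 m.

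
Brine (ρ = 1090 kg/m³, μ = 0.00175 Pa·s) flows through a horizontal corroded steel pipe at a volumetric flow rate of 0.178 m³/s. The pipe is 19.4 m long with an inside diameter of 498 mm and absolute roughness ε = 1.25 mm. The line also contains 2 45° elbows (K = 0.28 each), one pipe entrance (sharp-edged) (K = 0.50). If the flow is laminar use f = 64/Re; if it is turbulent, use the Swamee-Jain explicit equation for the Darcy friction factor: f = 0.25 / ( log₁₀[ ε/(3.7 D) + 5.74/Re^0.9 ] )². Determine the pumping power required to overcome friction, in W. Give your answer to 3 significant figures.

Cross-sectional area A = πD²/4 = π(0.498)²/4 = 0.1948 m²; mean velocity V = Q/A = 0.178/0.1948 = 0.9138 m/s.
Reynolds number Re = ρVD/μ = 1090 · 0.9138 · 0.498 / 0.00175 = 2.835e+05.
Re > 4000 → turbulent. Relative roughness ε/D = 0.00125/0.498 = 0.00251. Swamee-Jain: f = 0.25/(log₁₀[0.00251/3.7 + 5.74/2.835e+05^0.9])² = 0.25/(log₁₀[0.000678 + 7.11e-05])² = 0.25/(-3.125)² = 0.0256.
Total minor-loss coefficient ΣK = 2·0.28 + 1·0.5 = 1.06.
ΔP = [f·L/D + ΣK]·(ρV²/2) = [0.0256·19.4/0.498 + 1.06]·(1090·0.9138²/2) = [0.9971 + 1.06]·455.1 = 936.3 Pa.
Pumping power P = QΔP = 0.178·936.3 = 166.7 W = 167 W.

P ≈ 167 W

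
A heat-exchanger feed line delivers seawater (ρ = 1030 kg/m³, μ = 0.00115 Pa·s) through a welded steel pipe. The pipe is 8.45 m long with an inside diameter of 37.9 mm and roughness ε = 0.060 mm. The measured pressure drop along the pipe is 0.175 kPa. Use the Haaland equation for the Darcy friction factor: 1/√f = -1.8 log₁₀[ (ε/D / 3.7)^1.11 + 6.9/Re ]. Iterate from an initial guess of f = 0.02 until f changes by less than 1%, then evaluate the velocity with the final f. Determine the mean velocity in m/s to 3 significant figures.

Rearranging Darcy-Weisbach: V = √(2·ΔP·D/(f·L·ρ)). With ε/D = 6e-05/0.0379 = 0.00158, iterate starting from f = 0.02:
  f = 0.02 → V = √(2·175·0.0379/(0.02·8.45·1030)) = 0.2761 m/s; Re = ρVD/μ = 9371; f → 0.03347
  f = 0.03347 → V = 0.2134 m/s; Re = 7244; f → 0.03558
  f = 0.03558 → V = 0.207 m/s; Re = 7025; f → 0.03586
Converged (Δf/f < 1%). With the final f = 0.03586: V = √(2·175·0.0379/(0.03586·8.45·1030)) = 0.2062 m/s.

V ≈ 0.206 m/s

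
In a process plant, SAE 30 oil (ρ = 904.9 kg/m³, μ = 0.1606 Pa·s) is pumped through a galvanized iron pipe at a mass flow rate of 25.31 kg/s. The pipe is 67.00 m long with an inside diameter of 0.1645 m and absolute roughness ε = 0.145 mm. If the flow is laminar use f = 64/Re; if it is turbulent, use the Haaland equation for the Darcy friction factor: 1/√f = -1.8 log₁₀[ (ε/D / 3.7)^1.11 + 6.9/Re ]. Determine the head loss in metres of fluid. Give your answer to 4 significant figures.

h_f ≈ 1.886 m

A = πD²/4 = π(0.1645)²/4 = 0.02125 m²; mean velocity V = ṁ/(ρA) = 25.31/(904.9 · 0.02125) = 1.316 m/s.
Reynolds number Re = ρVD/μ = 904.9 · 1.316 · 0.1645 / 0.161 = 1220.
Re < 2300 → laminar flow, so f = 64/Re = 64/1220 = 0.05247 (the turbulent correlation is not needed).
Darcy-Weisbach: ΔP = f(L/D)(ρV²/2) = 0.05247·(67/0.1645)·(904.9·1.316²/2) = 0.05247·407.3·783.6 = 1.675e+04 Pa.
Head loss h_f = ΔP/(ρg) = 1.675e+04/(904.9·9.81) = 1.886 m.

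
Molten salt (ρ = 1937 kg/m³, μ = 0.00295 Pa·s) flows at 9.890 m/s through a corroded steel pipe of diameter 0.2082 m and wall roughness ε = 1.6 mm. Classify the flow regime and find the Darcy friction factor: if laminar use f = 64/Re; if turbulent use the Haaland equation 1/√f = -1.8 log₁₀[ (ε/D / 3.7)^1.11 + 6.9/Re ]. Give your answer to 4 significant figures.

f ≈ 0.03486

Re = ρVD/μ = 1937·9.89·0.2082/0.00295 = 1.352e+06.
Re > 4000 → turbulent. ε/D = 0.0016/0.2082 = 0.00768; Haaland: 1/√f = -1.8 log₁₀[0.00105 + 5.1e-06] = 5.356, so f = 0.03486.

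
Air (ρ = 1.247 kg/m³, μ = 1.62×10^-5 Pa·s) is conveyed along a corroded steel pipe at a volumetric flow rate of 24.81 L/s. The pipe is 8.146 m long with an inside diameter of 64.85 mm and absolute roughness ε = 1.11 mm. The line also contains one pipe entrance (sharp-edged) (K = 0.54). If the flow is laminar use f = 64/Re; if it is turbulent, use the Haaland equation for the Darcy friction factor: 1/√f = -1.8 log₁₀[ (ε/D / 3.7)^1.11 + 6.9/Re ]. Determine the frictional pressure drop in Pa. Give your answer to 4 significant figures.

ΔP ≈ 226.9 Pa

Q = 24.81 L/s = 24.81/1000 = 0.02481 m³/s.
Cross-sectional area A = πD²/4 = π(0.06485)²/4 = 0.003303 m²; mean velocity V = Q/A = 0.02481/0.003303 = 7.511 m/s.
Reynolds number Re = ρVD/μ = 1.247 · 7.511 · 0.06485 / 1.62e-05 = 3.75e+04.
Re > 4000 → turbulent. Relative roughness ε/D = 0.00111/0.06485 = 0.0171. Haaland: 1/√f = -1.8 log₁₀[(0.0171/3.7)^1.11 + 6.9/3.75e+04] = -1.8 log₁₀[0.00256 + 0.000184] = 4.611, so f = 0.04704.
Total minor-loss coefficient ΣK = 1·0.54 = 0.54.
ΔP = [f·L/D + ΣK]·(ρV²/2) = [0.04704·8.146/0.06485 + 0.54]·(1.247·7.511²/2) = [5.909 + 0.54]·35.18 = 226.9 Pa.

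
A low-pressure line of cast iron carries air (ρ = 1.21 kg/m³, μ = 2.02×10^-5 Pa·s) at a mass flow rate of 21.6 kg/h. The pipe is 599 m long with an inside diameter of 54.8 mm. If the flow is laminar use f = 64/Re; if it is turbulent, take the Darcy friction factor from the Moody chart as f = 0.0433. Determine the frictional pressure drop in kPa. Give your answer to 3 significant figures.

ṁ = 21.6 kg/h = 21.6/3600 = 0.006 kg/s.
A = πD²/4 = π(0.0548)²/4 = 0.002359 m²; mean velocity V = ṁ/(ρA) = 0.006/(1.21 · 0.002359) = 2.102 m/s.
Reynolds number Re = ρVD/μ = 1.21 · 2.102 · 0.0548 / 2.02e-05 = 6901.
Re > 4000 → turbulent; use the Moody-chart value f = 0.0433.
Darcy-Weisbach: ΔP = f(L/D)(ρV²/2) = 0.0433·(599/0.0548)·(1.21·2.102²/2) = 0.0433·1.093e+04·2.674 = 1266 Pa.
ΔP = 1266 Pa = 1.27 kPa.

ΔP ≈ 1.27 kPa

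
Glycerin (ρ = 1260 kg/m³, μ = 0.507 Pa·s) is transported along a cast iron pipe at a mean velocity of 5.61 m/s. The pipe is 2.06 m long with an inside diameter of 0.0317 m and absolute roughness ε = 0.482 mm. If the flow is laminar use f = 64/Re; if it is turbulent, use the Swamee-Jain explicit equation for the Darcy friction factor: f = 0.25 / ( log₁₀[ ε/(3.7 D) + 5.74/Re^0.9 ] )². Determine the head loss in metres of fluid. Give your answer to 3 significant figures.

Reynolds number Re = ρVD/μ = 1260 · 5.61 · 0.0317 / 0.507 = 442.
Re < 2300 → laminar flow, so f = 64/Re = 64/442 = 0.1448 (the turbulent correlation is not needed).
Darcy-Weisbach: ΔP = f(L/D)(ρV²/2) = 0.1448·(2.06/0.0317)·(1260·5.61²/2) = 0.1448·64.98·1.983e+04 = 1.866e+05 Pa.
Head loss h_f = ΔP/(ρg) = 1.866e+05/(1260·9.81) = 15.1 m.

h_f ≈ 15.1 m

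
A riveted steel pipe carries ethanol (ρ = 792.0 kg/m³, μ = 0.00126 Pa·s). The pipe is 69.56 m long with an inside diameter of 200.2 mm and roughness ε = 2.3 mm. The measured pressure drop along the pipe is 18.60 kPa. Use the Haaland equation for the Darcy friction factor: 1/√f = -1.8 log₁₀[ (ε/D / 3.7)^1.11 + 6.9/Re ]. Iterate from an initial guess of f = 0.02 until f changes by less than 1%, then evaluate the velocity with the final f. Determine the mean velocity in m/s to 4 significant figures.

V ≈ 1.837 m/s

Rearranging Darcy-Weisbach: V = √(2·ΔP·D/(f·L·ρ)). With ε/D = 0.0023/0.2002 = 0.0115, iterate starting from f = 0.02:
  f = 0.02 → V = √(2·1.86e+04·0.2002/(0.02·69.56·792)) = 2.6 m/s; Re = ρVD/μ = 3.272e+05; f → 0.03999
  f = 0.03999 → V = 1.839 m/s; Re = 2.314e+05; f → 0.04005
Converged (Δf/f < 1%). With the final f = 0.04005: V = √(2·1.86e+04·0.2002/(0.04005·69.56·792)) = 1.837 m/s.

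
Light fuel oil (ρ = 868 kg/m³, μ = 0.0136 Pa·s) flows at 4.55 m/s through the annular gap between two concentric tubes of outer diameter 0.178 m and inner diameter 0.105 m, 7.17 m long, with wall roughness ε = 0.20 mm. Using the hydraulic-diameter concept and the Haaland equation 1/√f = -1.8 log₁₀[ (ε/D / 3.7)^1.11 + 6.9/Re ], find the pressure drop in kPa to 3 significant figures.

Hydraulic diameter D_h = 4A/P = D_o - D_i = 0.178 - 0.105 = 0.073 m.
Re = ρVD_h/μ = 868·4.55·0.073/0.0136 = 2.12e+04.
ε/D_h = 0.0002/0.073 = 0.00274; Haaland gives 1/√f = -1.8 log₁₀[0.000335+0.000325] = 5.724, so f = 0.03052.
ΔP = f(L/D_h)(ρV²/2) = 0.03052·7.17/0.073·8985 = 2.693e+04 Pa.
ΔP = 26.9 kPa.

ΔP ≈ 26.9 kPa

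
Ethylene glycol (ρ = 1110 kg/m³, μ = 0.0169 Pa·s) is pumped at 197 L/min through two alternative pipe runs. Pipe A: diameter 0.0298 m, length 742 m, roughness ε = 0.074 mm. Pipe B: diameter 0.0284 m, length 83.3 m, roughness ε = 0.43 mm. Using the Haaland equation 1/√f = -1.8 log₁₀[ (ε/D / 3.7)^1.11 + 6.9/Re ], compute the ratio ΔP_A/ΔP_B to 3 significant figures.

ΔP_A/ΔP_B ≈ 5.05

Pipe A: V = Q/A = 0.003283/0.0006975 = 4.708 m/s; Re = 9214; ε/D = 0.00248; Haaland → f = 0.03478; ΔP_A = f(L/D)(ρV²/2) = 1.065e+07 Pa.
Pipe B: V = Q/A = 0.003283/0.0006335 = 5.183 m/s; Re = 9668; ε/D = 0.0151; Haaland → f = 0.0482; ΔP_B = f(L/D)(ρV²/2) = 2.108e+06 Pa.
ΔP_A/ΔP_B = 1.065e+07/2.108e+06 = 5.05.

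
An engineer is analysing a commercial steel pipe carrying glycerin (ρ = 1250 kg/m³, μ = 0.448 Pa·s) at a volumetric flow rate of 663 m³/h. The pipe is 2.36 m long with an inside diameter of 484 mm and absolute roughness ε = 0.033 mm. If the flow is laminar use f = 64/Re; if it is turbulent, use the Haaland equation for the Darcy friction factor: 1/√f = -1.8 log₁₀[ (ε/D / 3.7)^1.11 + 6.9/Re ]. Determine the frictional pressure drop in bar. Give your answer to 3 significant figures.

Q = 663 m³/h = 663/3600 = 0.1842 m³/s.
Cross-sectional area A = πD²/4 = π(0.484)²/4 = 0.184 m²; mean velocity V = Q/A = 0.1842/0.184 = 1.001 m/s.
Reynolds number Re = ρVD/μ = 1250 · 1.001 · 0.484 / 0.448 = 1352.
Re < 2300 → laminar flow, so f = 64/Re = 64/1352 = 0.04734 (the turbulent correlation is not needed).
Darcy-Weisbach: ΔP = f(L/D)(ρV²/2) = 0.04734·(2.36/0.484)·(1250·1.001²/2) = 0.04734·4.876·626.2 = 144.6 Pa.
ΔP = 144.6 Pa = 0.00145 bar.

ΔP ≈ 0.00145 bar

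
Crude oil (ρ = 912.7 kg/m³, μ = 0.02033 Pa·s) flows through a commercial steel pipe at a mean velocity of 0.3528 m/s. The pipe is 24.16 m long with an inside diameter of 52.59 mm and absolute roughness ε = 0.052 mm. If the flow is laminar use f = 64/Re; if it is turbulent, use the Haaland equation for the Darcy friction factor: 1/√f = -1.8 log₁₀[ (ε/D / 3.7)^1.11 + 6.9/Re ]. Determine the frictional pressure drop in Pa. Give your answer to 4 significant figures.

Reynolds number Re = ρVD/μ = 912.7 · 0.3528 · 0.05259 / 0.0203 = 833.
Re < 2300 → laminar flow, so f = 64/Re = 64/833 = 0.07683 (the turbulent correlation is not needed).
Darcy-Weisbach: ΔP = f(L/D)(ρV²/2) = 0.07683·(24.16/0.05259)·(912.7·0.3528²/2) = 0.07683·459.4·56.8 = 2005 Pa.

ΔP ≈ 2005 Pa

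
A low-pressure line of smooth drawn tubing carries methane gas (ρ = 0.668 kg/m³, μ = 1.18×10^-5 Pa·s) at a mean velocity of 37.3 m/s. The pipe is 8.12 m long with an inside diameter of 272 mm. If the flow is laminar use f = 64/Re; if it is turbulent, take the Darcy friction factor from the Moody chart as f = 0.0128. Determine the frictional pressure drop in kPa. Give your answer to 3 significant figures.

ΔP ≈ 0.178 kPa

Reynolds number Re = ρVD/μ = 0.668 · 37.3 · 0.272 / 1.18e-05 = 5.743e+05.
Re > 4000 → turbulent; use the Moody-chart value f = 0.0128.
Darcy-Weisbach: ΔP = f(L/D)(ρV²/2) = 0.0128·(8.12/0.272)·(0.668·37.3²/2) = 0.0128·29.85·464.7 = 177.6 Pa.
ΔP = 177.6 Pa = 0.178 kPa.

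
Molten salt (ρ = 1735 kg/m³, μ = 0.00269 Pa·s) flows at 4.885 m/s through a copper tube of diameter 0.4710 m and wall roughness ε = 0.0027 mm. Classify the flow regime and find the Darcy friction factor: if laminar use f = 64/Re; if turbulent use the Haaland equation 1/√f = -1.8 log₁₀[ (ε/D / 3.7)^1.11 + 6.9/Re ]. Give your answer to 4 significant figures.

f ≈ 0.01099

Re = ρVD/μ = 1735·4.885·0.471/0.00269 = 1.484e+06.
Re > 4000 → turbulent. ε/D = 2.7e-06/0.471 = 5.73e-06; Haaland: 1/√f = -1.8 log₁₀[3.56e-07 + 4.65e-06] = 9.541, so f = 0.01099.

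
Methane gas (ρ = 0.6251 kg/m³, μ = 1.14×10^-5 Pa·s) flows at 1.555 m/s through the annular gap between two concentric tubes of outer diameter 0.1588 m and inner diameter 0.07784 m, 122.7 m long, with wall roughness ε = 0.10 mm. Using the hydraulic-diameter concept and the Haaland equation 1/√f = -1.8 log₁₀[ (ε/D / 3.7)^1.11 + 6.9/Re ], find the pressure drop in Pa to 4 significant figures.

Hydraulic diameter D_h = 4A/P = D_o - D_i = 0.1588 - 0.07784 = 0.08096 m.
Re = ρVD_h/μ = 0.6251·1.555·0.08096/1.14e-05 = 6903.
ε/D_h = 0.0001/0.08096 = 0.00124; Haaland gives 1/√f = -1.8 log₁₀[0.000138+0.001] = 5.299, so f = 0.03561.
ΔP = f(L/D_h)(ρV²/2) = 0.03561·122.7/0.08096·0.7558 = 40.79 Pa.

ΔP ≈ 40.79 Pa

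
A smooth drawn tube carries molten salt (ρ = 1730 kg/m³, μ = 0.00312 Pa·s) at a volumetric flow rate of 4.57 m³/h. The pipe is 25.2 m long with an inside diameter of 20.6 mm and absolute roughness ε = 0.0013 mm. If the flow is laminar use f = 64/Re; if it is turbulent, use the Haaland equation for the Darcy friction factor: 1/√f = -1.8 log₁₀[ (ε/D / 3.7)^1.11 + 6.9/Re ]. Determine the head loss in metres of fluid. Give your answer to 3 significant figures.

h_f ≈ 19.5 m

Q = 4.57 m³/h = 4.57/3600 = 0.001269 m³/s.
Cross-sectional area A = πD²/4 = π(0.0206)²/4 = 0.0003333 m²; mean velocity V = Q/A = 0.001269/0.0003333 = 3.809 m/s.
Reynolds number Re = ρVD/μ = 1730 · 3.809 · 0.0206 / 0.00312 = 4.351e+04.
Re > 4000 → turbulent. Relative roughness ε/D = 1.3e-06/0.0206 = 6.31e-05. Haaland: 1/√f = -1.8 log₁₀[(6.31e-05/3.7)^1.11 + 6.9/4.351e+04] = -1.8 log₁₀[5.1e-06 + 0.000159] = 6.815, so f = 0.02153.
Darcy-Weisbach: ΔP = f(L/D)(ρV²/2) = 0.02153·(25.2/0.0206)·(1730·3.809²/2) = 0.02153·1223·1.255e+04 = 3.305e+05 Pa.
Head loss h_f = ΔP/(ρg) = 3.305e+05/(1730·9.81) = 19.5 m.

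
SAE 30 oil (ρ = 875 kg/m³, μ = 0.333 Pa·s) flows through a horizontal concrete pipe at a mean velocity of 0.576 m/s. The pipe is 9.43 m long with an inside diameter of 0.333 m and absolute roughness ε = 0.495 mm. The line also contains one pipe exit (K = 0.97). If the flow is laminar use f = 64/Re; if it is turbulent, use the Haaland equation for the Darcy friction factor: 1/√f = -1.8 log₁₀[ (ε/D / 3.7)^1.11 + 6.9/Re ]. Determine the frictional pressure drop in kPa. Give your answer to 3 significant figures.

ΔP ≈ 0.663 kPa

Reynolds number Re = ρVD/μ = 875 · 0.576 · 0.333 / 0.333 = 504.
Re < 2300 → laminar flow, so f = 64/Re = 64/504 = 0.127 (the turbulent correlation is not needed).
Total minor-loss coefficient ΣK = 1·0.97 = 0.97.
ΔP = [f·L/D + ΣK]·(ρV²/2) = [0.127·9.43/0.333 + 0.97]·(875·0.576²/2) = [3.596 + 0.97]·145.2 = 662.8 Pa.
ΔP = 662.8 Pa = 0.663 kPa.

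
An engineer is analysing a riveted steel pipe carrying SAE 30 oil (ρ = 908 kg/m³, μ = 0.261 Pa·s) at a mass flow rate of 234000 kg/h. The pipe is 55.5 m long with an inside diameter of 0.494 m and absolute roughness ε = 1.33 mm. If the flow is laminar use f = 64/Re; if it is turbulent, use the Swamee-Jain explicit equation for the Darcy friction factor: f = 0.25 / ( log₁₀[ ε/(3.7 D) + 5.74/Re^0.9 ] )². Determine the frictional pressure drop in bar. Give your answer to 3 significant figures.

ṁ = 234000 kg/h = 234000/3600 = 65 kg/s.
A = πD²/4 = π(0.494)²/4 = 0.1917 m²; mean velocity V = ṁ/(ρA) = 65/(908 · 0.1917) = 0.3735 m/s.
Reynolds number Re = ρVD/μ = 908 · 0.3735 · 0.494 / 0.261 = 641.9.
Re < 2300 → laminar flow, so f = 64/Re = 64/641.9 = 0.09971 (the turbulent correlation is not needed).
Darcy-Weisbach: ΔP = f(L/D)(ρV²/2) = 0.09971·(55.5/0.494)·(908·0.3735²/2) = 0.09971·112.3·63.33 = 709.4 Pa.
ΔP = 709.4 Pa = 0.00709 bar.

ΔP ≈ 0.00709 bar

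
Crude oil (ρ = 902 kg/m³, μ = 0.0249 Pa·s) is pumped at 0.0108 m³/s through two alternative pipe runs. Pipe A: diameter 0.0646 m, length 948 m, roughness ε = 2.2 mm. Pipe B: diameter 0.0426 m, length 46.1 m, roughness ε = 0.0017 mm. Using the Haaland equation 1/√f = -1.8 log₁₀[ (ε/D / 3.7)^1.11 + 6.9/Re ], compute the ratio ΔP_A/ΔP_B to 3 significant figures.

Pipe A: V = Q/A = 0.0108/0.003278 = 3.295 m/s; Re = 7711; ε/D = 0.0341; Haaland → f = 0.06409; ΔP_A = f(L/D)(ρV²/2) = 4.606e+06 Pa.
Pipe B: V = Q/A = 0.0108/0.001425 = 7.577 m/s; Re = 1.169e+04; ε/D = 3.99e-05; Haaland → f = 0.02964; ΔP_B = f(L/D)(ρV²/2) = 8.306e+05 Pa.
ΔP_A/ΔP_B = 4.606e+06/8.306e+05 = 5.54.

ΔP_A/ΔP_B ≈ 5.54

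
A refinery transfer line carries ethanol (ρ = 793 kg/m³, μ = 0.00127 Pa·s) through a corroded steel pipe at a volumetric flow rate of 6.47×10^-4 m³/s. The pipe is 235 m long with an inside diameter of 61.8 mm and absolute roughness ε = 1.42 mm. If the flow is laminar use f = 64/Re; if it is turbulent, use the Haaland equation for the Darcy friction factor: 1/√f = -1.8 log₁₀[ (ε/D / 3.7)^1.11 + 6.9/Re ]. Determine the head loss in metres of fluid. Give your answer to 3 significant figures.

h_f ≈ 0.500 m

Cross-sectional area A = πD²/4 = π(0.0618)²/4 = 0.003 m²; mean velocity V = Q/A = 0.000647/0.003 = 0.2157 m/s.
Reynolds number Re = ρVD/μ = 793 · 0.2157 · 0.0618 / 0.00127 = 8323.
Re > 4000 → turbulent. Relative roughness ε/D = 0.00142/0.0618 = 0.023. Haaland: 1/√f = -1.8 log₁₀[(0.023/3.7)^1.11 + 6.9/8323] = -1.8 log₁₀[0.00355 + 0.000829] = 4.245, so f = 0.05548.
Darcy-Weisbach: ΔP = f(L/D)(ρV²/2) = 0.05548·(235/0.0618)·(793·0.2157²/2) = 0.05548·3803·18.45 = 3892 Pa.
Head loss h_f = ΔP/(ρg) = 3892/(793·9.81) = 0.500 m.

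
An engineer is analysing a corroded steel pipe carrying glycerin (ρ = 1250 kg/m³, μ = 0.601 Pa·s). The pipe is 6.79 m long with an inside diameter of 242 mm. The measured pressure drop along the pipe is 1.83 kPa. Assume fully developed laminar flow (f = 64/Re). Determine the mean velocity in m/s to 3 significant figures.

For laminar flow, f = 64/Re with Re = ρVD/μ, so Darcy-Weisbach reduces to ΔP = 32μLV/D². Solving for V: V = ΔP·D²/(32μL) = 1830·(0.242)²/(32·0.601·6.79) = 0.8207 m/s.
Check: Re = ρVD/μ = 1250·0.8207·0.242/0.601 = 413.1 < 2300, so the laminar assumption holds.

V ≈ 0.821 m/s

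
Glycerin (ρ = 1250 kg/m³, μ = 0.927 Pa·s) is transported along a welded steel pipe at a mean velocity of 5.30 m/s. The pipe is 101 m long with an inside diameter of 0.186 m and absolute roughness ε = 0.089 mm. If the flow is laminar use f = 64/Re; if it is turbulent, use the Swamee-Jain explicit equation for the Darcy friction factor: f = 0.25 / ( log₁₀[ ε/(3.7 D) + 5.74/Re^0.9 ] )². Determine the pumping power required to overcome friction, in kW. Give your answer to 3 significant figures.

P ≈ 66.1 kW

Reynolds number Re = ρVD/μ = 1250 · 5.3 · 0.186 / 0.927 = 1329.
Re < 2300 → laminar flow, so f = 64/Re = 64/1329 = 0.04815 (the turbulent correlation is not needed).
Darcy-Weisbach: ΔP = f(L/D)(ρV²/2) = 0.04815·(101/0.186)·(1250·5.3²/2) = 0.04815·543·1.756e+04 = 4.59e+05 Pa.
Q = V·A = 5.3·0.02717 = 0.144 m³/s.
Pumping power P = QΔP = 0.144·4.59e+05 = 66100 W = 66.1 kW.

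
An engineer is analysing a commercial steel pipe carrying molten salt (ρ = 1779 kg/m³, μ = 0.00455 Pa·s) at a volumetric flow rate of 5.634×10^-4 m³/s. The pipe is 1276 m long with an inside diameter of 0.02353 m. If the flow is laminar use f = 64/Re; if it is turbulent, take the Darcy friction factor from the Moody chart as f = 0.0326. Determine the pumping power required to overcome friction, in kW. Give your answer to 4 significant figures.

P ≈ 1.487 kW

Cross-sectional area A = πD²/4 = π(0.02353)²/4 = 0.0004348 m²; mean velocity V = Q/A = 0.0005634/0.0004348 = 1.296 m/s.
Reynolds number Re = ρVD/μ = 1779 · 1.296 · 0.02353 / 0.00455 = 1.192e+04.
Re > 4000 → turbulent; use the Moody-chart value f = 0.0326.
Darcy-Weisbach: ΔP = f(L/D)(ρV²/2) = 0.0326·(1276/0.02353)·(1779·1.296²/2) = 0.0326·5.423e+04·1493 = 2.64e+06 Pa.
Pumping power P = QΔP = 0.0005634·2.64e+06 = 1487.2 W = 1.487 kW.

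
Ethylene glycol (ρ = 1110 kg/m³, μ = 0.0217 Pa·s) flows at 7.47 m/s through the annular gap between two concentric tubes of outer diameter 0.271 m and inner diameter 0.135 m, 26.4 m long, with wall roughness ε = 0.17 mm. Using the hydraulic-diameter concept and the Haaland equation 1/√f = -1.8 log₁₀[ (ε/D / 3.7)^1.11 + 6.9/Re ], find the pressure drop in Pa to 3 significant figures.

ΔP ≈ 146000 Pa

Hydraulic diameter D_h = 4A/P = D_o - D_i = 0.271 - 0.135 = 0.136 m.
Re = ρVD_h/μ = 1110·7.47·0.136/0.0217 = 5.197e+04.
ε/D_h = 0.00017/0.136 = 0.00125; Haaland gives 1/√f = -1.8 log₁₀[0.00014+0.000133] = 6.415, so f = 0.0243.
ΔP = f(L/D_h)(ρV²/2) = 0.0243·26.4/0.136·3.097e+04 = 1.461e+05 Pa.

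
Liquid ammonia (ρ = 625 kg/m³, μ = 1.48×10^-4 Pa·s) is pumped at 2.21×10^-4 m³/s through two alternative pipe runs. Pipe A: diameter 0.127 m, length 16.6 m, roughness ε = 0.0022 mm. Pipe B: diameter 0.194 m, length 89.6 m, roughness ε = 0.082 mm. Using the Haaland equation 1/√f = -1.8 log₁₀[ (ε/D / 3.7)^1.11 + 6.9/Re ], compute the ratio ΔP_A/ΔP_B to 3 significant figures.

ΔP_A/ΔP_B ≈ 1.35

Pipe A: V = Q/A = 0.000221/0.01267 = 0.01745 m/s; Re = 9357; ε/D = 1.73e-05; Haaland → f = 0.03147; ΔP_A = f(L/D)(ρV²/2) = 0.3913 Pa.
Pipe B: V = Q/A = 0.000221/0.02956 = 0.007477 m/s; Re = 6125; ε/D = 0.000423; Haaland → f = 0.03589; ΔP_B = f(L/D)(ρV²/2) = 0.2896 Pa.
ΔP_A/ΔP_B = 0.3913/0.2896 = 1.35.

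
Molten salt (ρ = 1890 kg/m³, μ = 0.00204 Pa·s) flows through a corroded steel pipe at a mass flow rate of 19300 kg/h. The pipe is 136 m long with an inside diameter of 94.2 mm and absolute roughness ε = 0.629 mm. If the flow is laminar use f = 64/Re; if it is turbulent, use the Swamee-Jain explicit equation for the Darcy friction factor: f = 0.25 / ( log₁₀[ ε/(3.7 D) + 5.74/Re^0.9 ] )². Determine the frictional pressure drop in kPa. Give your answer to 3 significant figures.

ṁ = 19300 kg/h = 19300/3600 = 5.361 kg/s.
A = πD²/4 = π(0.0942)²/4 = 0.006969 m²; mean velocity V = ṁ/(ρA) = 5.361/(1890 · 0.006969) = 0.407 m/s.
Reynolds number Re = ρVD/μ = 1890 · 0.407 · 0.0942 / 0.00204 = 3.552e+04.
Re > 4000 → turbulent. Relative roughness ε/D = 0.000629/0.0942 = 0.00668. Swamee-Jain: f = 0.25/(log₁₀[0.00668/3.7 + 5.74/3.552e+04^0.9])² = 0.25/(log₁₀[0.0018 + 0.000461])² = 0.25/(-2.645)² = 0.03574.
Darcy-Weisbach: ΔP = f(L/D)(ρV²/2) = 0.03574·(136/0.0942)·(1890·0.407²/2) = 0.03574·1444·156.5 = 8077 Pa.
ΔP = 8077 Pa = 8.08 kPa.

ΔP ≈ 8.08 kPa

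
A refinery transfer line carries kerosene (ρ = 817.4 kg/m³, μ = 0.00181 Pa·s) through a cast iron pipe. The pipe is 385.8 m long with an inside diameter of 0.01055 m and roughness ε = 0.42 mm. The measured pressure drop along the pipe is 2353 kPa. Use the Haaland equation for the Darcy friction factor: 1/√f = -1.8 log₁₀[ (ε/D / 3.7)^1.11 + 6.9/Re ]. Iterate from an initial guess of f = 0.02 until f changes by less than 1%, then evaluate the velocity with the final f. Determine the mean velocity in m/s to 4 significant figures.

V ≈ 1.518 m/s

Rearranging Darcy-Weisbach: V = √(2·ΔP·D/(f·L·ρ)). With ε/D = 0.00042/0.01055 = 0.0398, iterate starting from f = 0.02:
  f = 0.02 → V = √(2·2.353e+06·0.01055/(0.02·385.8·817.4)) = 2.806 m/s; Re = ρVD/μ = 1.337e+04; f → 0.06666
  f = 0.06666 → V = 1.537 m/s; Re = 7322; f → 0.06827
  f = 0.06827 → V = 1.519 m/s; Re = 7235; f → 0.06831
Converged (Δf/f < 1%). With the final f = 0.06831: V = √(2·2.353e+06·0.01055/(0.06831·385.8·817.4)) = 1.518 m/s.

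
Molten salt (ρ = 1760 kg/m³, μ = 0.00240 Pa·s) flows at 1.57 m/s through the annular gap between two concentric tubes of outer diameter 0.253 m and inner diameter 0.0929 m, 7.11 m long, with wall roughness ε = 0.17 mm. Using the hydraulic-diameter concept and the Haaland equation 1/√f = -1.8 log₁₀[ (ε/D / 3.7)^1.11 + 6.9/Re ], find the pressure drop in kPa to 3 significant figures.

ΔP ≈ 2.05 kPa

Hydraulic diameter D_h = 4A/P = D_o - D_i = 0.253 - 0.0929 = 0.1601 m.
Re = ρVD_h/μ = 1760·1.57·0.1601/0.0024 = 1.843e+05.
ε/D_h = 0.00017/0.1601 = 0.00106; Haaland gives 1/√f = -1.8 log₁₀[0.000117+3.74e-05] = 6.86, so f = 0.02125.
ΔP = f(L/D_h)(ρV²/2) = 0.02125·7.11/0.1601·2169 = 2047 Pa.
ΔP = 2.05 kPa.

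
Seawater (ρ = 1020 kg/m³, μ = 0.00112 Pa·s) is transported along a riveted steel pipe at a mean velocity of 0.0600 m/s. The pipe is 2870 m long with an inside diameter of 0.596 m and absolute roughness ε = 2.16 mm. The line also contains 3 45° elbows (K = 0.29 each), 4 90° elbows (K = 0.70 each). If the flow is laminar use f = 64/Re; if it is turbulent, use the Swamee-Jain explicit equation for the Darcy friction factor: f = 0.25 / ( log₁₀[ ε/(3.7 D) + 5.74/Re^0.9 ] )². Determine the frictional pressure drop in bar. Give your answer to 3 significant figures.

Reynolds number Re = ρVD/μ = 1020 · 0.06 · 0.596 / 0.00112 = 3.257e+04.
Re > 4000 → turbulent. Relative roughness ε/D = 0.00216/0.596 = 0.00362. Swamee-Jain: f = 0.25/(log₁₀[0.00362/3.7 + 5.74/3.257e+04^0.9])² = 0.25/(log₁₀[0.00098 + 0.000498])² = 0.25/(-2.83)² = 0.03121.
Total minor-loss coefficient ΣK = 3·0.29 + 4·0.7 = 3.67.
ΔP = [f·L/D + ΣK]·(ρV²/2) = [0.03121·2870/0.596 + 3.67]·(1020·0.06²/2) = [150.3 + 3.67]·1.836 = 282.6 Pa.
ΔP = 282.6 Pa = 0.00283 bar.

ΔP ≈ 0.00283 bar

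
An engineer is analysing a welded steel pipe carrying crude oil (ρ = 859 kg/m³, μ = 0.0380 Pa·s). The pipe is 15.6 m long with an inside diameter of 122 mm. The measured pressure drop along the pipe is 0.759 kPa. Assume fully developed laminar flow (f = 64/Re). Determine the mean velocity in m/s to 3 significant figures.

V ≈ 0.596 m/s

For laminar flow, f = 64/Re with Re = ρVD/μ, so Darcy-Weisbach reduces to ΔP = 32μLV/D². Solving for V: V = ΔP·D²/(32μL) = 759·(0.122)²/(32·0.038·15.6) = 0.5955 m/s.
Check: Re = ρVD/μ = 859·0.5955·0.122/0.038 = 1642 < 2300, so the laminar assumption holds.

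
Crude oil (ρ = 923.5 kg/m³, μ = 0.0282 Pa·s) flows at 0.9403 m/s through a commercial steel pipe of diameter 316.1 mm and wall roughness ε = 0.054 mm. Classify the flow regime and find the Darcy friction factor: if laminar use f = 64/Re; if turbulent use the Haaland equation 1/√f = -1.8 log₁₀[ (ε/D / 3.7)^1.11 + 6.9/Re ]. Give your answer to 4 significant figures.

f ≈ 0.03130

Re = ρVD/μ = 923.5·0.9403·0.3161/0.0282 = 9734.
Re > 4000 → turbulent. ε/D = 5.4e-05/0.3161 = 0.000171; Haaland: 1/√f = -1.8 log₁₀[1.54e-05 + 0.000709] = 5.652, so f = 0.0313.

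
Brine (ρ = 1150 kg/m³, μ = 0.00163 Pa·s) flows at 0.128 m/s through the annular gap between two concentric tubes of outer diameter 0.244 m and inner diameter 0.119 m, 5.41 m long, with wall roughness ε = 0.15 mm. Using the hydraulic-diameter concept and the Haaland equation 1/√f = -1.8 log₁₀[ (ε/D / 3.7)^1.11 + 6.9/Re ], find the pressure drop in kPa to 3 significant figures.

Hydraulic diameter D_h = 4A/P = D_o - D_i = 0.244 - 0.119 = 0.125 m.
Re = ρVD_h/μ = 1150·0.128·0.125/0.00163 = 1.129e+04.
ε/D_h = 0.00015/0.125 = 0.0012; Haaland gives 1/√f = -1.8 log₁₀[0.000134+0.000611] = 5.63, so f = 0.03155.
ΔP = f(L/D_h)(ρV²/2) = 0.03155·5.41/0.125·9.421 = 12.86 Pa.
ΔP = 0.0129 kPa.

ΔP ≈ 0.0129 kPa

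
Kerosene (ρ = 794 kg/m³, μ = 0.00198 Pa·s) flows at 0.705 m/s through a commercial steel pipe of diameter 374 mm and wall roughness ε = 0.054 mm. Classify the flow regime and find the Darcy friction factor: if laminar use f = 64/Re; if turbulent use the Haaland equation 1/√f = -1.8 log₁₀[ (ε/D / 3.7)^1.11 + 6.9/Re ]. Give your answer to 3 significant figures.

Re = ρVD/μ = 794·0.705·0.374/0.00198 = 1.057e+05.
Re > 4000 → turbulent. ε/D = 5.4e-05/0.374 = 0.000144; Haaland: 1/√f = -1.8 log₁₀[1.28e-05 + 6.53e-05] = 7.394, so f = 0.01829.

f ≈ 0.0183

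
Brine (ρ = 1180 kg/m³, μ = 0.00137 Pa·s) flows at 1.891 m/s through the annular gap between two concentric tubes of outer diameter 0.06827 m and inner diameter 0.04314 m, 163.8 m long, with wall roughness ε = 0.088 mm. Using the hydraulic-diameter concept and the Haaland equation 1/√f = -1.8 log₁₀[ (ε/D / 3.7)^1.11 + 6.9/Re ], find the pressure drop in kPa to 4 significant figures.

Hydraulic diameter D_h = 4A/P = D_o - D_i = 0.06827 - 0.04314 = 0.02513 m.
Re = ρVD_h/μ = 1180·1.891·0.02513/0.00137 = 4.093e+04.
ε/D_h = 8.8e-05/0.02513 = 0.0035; Haaland gives 1/√f = -1.8 log₁₀[0.00044+0.000169] = 5.788, so f = 0.02985.
ΔP = f(L/D_h)(ρV²/2) = 0.02985·163.8/0.02513·2110 = 4.105e+05 Pa.
ΔP = 410.5 kPa.

ΔP ≈ 410.5 kPa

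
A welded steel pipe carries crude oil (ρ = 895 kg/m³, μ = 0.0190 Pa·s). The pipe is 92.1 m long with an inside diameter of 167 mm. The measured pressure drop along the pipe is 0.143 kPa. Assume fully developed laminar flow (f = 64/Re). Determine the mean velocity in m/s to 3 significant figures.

For laminar flow, f = 64/Re with Re = ρVD/μ, so Darcy-Weisbach reduces to ΔP = 32μLV/D². Solving for V: V = ΔP·D²/(32μL) = 143·(0.167)²/(32·0.019·92.1) = 0.07122 m/s.
Check: Re = ρVD/μ = 895·0.07122·0.167/0.019 = 560.3 < 2300, so the laminar assumption holds.

V ≈ 0.0712 m/s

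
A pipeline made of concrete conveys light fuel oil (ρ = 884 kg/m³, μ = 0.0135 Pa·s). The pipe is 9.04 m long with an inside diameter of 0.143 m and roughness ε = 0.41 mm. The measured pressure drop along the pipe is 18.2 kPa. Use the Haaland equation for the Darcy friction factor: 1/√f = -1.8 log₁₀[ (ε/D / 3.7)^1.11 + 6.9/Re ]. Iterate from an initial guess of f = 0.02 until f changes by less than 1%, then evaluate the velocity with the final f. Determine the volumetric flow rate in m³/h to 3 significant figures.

Q ≈ 277 m³/h

Rearranging Darcy-Weisbach: V = √(2·ΔP·D/(f·L·ρ)). With ε/D = 0.00041/0.143 = 0.00287, iterate starting from f = 0.02:
  f = 0.02 → V = √(2·1.82e+04·0.143/(0.02·9.04·884)) = 5.707 m/s; Re = ρVD/μ = 5.344e+04; f → 0.02805
  f = 0.02805 → V = 4.819 m/s; Re = 4.513e+04; f → 0.0284
  f = 0.0284 → V = 4.789 m/s; Re = 4.484e+04; f → 0.02842
Converged (Δf/f < 1%). With the final f = 0.02842: V = √(2·1.82e+04·0.143/(0.02842·9.04·884)) = 4.788 m/s.
Q = V·A = 4.788·(π/4·0.143²) = 0.07689 m³/s = 277 m³/h.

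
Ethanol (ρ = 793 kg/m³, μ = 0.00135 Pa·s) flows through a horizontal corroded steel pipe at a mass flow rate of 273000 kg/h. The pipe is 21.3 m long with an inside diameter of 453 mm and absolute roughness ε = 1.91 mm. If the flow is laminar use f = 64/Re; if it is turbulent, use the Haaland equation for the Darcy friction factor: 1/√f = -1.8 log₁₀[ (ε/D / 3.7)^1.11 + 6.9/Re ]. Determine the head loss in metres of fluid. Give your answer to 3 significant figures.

h_f ≈ 0.0249 m

ṁ = 273000 kg/h = 273000/3600 = 75.83 kg/s.
A = πD²/4 = π(0.453)²/4 = 0.1612 m²; mean velocity V = ṁ/(ρA) = 75.83/(793 · 0.1612) = 0.5933 m/s.
Reynolds number Re = ρVD/μ = 793 · 0.5933 · 0.453 / 0.00135 = 1.579e+05.
Re > 4000 → turbulent. Relative roughness ε/D = 0.00191/0.453 = 0.00422. Haaland: 1/√f = -1.8 log₁₀[(0.00422/3.7)^1.11 + 6.9/1.579e+05] = -1.8 log₁₀[0.000541 + 4.37e-05] = 5.82, so f = 0.02952.
Darcy-Weisbach: ΔP = f(L/D)(ρV²/2) = 0.02952·(21.3/0.453)·(793·0.5933²/2) = 0.02952·47.02·139.6 = 193.8 Pa.
Head loss h_f = ΔP/(ρg) = 193.8/(793·9.81) = 0.0249 m.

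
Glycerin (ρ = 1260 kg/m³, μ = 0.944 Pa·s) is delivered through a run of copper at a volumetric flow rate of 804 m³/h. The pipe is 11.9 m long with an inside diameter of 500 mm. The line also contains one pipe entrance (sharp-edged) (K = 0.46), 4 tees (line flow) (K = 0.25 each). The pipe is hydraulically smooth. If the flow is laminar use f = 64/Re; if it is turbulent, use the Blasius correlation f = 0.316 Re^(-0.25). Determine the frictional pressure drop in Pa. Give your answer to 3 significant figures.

ΔP ≈ 2830 Pa

Q = 804 m³/h = 804/3600 = 0.2233 m³/s.
Cross-sectional area A = πD²/4 = π(0.5)²/4 = 0.1963 m²; mean velocity V = Q/A = 0.2233/0.1963 = 1.137 m/s.
Reynolds number Re = ρVD/μ = 1260 · 1.137 · 0.5 / 0.944 = 759.1.
Re < 2300 → laminar flow, so f = 64/Re = 64/759.1 = 0.08431 (the turbulent correlation is not needed).
Total minor-loss coefficient ΣK = 1·0.46 + 4·0.25 = 1.46.
ΔP = [f·L/D + ΣK]·(ρV²/2) = [0.08431·11.9/0.5 + 1.46]·(1260·1.137²/2) = [2.007 + 1.46]·815.1 = 2825 Pa.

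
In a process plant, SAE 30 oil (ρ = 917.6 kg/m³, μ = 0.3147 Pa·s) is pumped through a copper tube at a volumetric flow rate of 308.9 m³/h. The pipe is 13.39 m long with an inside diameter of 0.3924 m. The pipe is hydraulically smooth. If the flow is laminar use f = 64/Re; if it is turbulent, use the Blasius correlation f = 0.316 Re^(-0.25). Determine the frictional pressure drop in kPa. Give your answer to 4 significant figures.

Q = 308.9 m³/h = 308.9/3600 = 0.08581 m³/s.
Cross-sectional area A = πD²/4 = π(0.3924)²/4 = 0.1209 m²; mean velocity V = Q/A = 0.08581/0.1209 = 0.7095 m/s.
Reynolds number Re = ρVD/μ = 917.6 · 0.7095 · 0.3924 / 0.315 = 811.8.
Re < 2300 → laminar flow, so f = 64/Re = 64/811.8 = 0.07884 (the turbulent correlation is not needed).
Darcy-Weisbach: ΔP = f(L/D)(ρV²/2) = 0.07884·(13.39/0.3924)·(917.6·0.7095²/2) = 0.07884·34.12·231 = 621.4 Pa.
ΔP = 621.4 Pa = 0.6214 kPa.

ΔP ≈ 0.6214 kPa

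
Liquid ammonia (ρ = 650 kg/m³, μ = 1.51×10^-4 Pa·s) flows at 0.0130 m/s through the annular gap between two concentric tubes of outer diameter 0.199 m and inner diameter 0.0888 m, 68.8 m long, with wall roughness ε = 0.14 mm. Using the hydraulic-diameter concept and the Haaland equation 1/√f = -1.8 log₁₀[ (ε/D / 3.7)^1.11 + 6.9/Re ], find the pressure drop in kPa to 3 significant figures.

ΔP ≈ 0.00126 kPa

Hydraulic diameter D_h = 4A/P = D_o - D_i = 0.199 - 0.0888 = 0.1102 m.
Re = ρVD_h/μ = 650·0.013·0.1102/0.000151 = 6167.
ε/D_h = 0.00014/0.1102 = 0.00127; Haaland gives 1/√f = -1.8 log₁₀[0.000143+0.00112] = 5.218, so f = 0.03672.
ΔP = f(L/D_h)(ρV²/2) = 0.03672·68.8/0.1102·0.05492 = 1.259 Pa.
ΔP = 0.00126 kPa.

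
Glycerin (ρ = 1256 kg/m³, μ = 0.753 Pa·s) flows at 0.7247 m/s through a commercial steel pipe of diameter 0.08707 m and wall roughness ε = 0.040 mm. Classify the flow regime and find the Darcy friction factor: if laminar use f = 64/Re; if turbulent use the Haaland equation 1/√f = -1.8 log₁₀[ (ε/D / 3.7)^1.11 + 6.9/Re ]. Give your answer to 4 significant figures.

Re = ρVD/μ = 1256·0.7247·0.08707/0.753 = 105.2.
Re < 2300 → laminar, so f = 64/Re = 0.6081 (roughness is irrelevant in laminar flow).

f ≈ 0.6081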